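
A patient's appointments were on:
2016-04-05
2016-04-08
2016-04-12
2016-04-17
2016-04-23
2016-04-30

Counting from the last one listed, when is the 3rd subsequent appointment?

Gaps: 3, 4, 5, 6, 7 days — each gap is 1 larger than the previous one.
Next gap: 8 days. 2016-04-30 + 8 days = 2016-05-08.
Next gap: 9 days. 2016-05-08 + 9 days = 2016-05-17.
Next gap: 10 days. 2016-05-17 + 10 days = 2016-05-27.

2016-05-27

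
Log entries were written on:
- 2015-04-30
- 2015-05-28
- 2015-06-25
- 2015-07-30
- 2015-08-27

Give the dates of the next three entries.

Every date is a Thursday; gaps 28, 28, 35, 28 days.
Each is the last Thursday of its month (at least one falls on the 29th or later, ruling out '4th Thursday').
September 2015 ends with Thursday 2015-09-24.
Last Thursday of October 2015: 2015-10-29.
November 2015 ends with Thursday 2015-11-26.

2015-09-24, 2015-10-29, 2015-11-26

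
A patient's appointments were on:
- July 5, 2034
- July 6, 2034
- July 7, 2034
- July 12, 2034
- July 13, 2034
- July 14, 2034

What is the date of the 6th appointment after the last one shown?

Every event lands on a Wednesday or Thursday or Friday (gaps cycle 1, 1, 5, 1, 1).
So the schedule is: every Wednesday, Thursday and Friday.
The following Wednesday is July 19, 2034.
The following Thursday is July 20, 2034.
Next Friday: July 21, 2034.
The following Wednesday is July 26, 2034.
The following Thursday is July 27, 2034.
Next Friday: July 28, 2034.

July 28, 2034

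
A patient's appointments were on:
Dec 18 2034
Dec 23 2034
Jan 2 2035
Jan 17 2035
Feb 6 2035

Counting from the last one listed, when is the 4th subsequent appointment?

Gaps: 5, 10, 15, 20 days — each gap is 5 larger than the previous one.
Next gap: 25 days. Feb 6 2035 + 25 days = Mar 3 2035.
Next gap: 30 days. Mar 3 2035 + 30 days = Apr 2 2035.
Next gap: 35 days. Apr 2 2035 + 35 days = May 7 2035.
Next gap: 40 days. May 7 2035 + 40 days = Jun 16 2035.

Jun 16 2035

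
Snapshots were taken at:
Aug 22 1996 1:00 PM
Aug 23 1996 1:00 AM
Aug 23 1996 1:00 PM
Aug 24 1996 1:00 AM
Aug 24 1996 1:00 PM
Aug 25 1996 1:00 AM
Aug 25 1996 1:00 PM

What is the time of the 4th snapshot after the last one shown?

Gaps: 12, 12, 12, 12, 12, 12 hours — each event is 12 hours after the previous one.
Aug 25 1996 1:00 PM + 12 h = Aug 26 1996 1:00 AM.
Aug 26 1996 1:00 AM + 12 h = Aug 26 1996 1:00 PM.
Aug 26 1996 1:00 PM + 12 h = Aug 27 1996 1:00 AM.
Aug 27 1996 1:00 AM + 12 h = Aug 27 1996 1:00 PM.

Aug 27 1996 1:00 PM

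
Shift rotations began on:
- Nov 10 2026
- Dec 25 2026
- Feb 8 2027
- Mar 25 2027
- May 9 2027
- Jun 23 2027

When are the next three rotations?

Gaps between consecutive events: 45, 45, 45, 45, 45 days — a constant 45-day interval.
Jun 23 2027 + 45 days = Aug 7 2027.
Aug 7 2027 + 45 days = Sep 21 2027.
Sep 21 2027 + 45 days = Nov 5 2027.

Aug 7 2027, Sep 21 2027, Nov 5 2027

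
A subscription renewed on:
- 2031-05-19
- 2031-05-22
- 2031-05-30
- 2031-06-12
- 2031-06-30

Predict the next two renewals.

2031-07-23, 2031-08-20

The spacing grows by 5 each time: 3, 8, 13, 18 days.
Next gap: 23 days. 2031-06-30 + 23 days = 2031-07-23.
Next gap: 28 days. 2031-07-23 + 28 days = 2031-08-20.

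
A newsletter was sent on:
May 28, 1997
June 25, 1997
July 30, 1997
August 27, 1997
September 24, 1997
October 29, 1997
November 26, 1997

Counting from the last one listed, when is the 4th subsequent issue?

March 25, 1998

All Wednesdays; the gaps (28, 35, 28, 28, 35, 28) vary with month length.
This is the last Wednesday of each month.
Last Wednesday of December 1997: December 31, 1997.
January 1998 ends with Wednesday January 28, 1998.
Last Wednesday of February 1998: February 25, 1998.
March 1998 ends with Wednesday March 25, 1998.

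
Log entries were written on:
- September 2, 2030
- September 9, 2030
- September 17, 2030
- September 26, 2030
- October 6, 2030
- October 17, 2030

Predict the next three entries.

October 29, 2030; November 11, 2030; November 25, 2030

The spacing grows by 1 each time: 7, 8, 9, 10, 11 days.
Next gap: 12 days. October 17, 2030 + 12 days = October 29, 2030.
Next gap: 13 days. October 29, 2030 + 13 days = November 11, 2030.
Next gap: 14 days. November 11, 2030 + 14 days = November 25, 2030.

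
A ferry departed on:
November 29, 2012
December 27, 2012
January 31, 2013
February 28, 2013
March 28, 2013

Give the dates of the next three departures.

April 25, 2013; May 30, 2013; June 27, 2013

All Thursdays; the gaps (28, 35, 28, 28) vary with month length.
This is the last Thursday of each month.
April 2013 ends with Thursday April 25, 2013.
May 2013 ends with Thursday May 30, 2013.
Last Thursday of June 2013: June 27, 2013.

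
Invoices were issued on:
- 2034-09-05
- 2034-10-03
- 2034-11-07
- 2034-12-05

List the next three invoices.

2035-01-02, 2035-02-06, 2035-03-06

All dates are Tuesdays, 28, 35, 28 days apart.
Specifically, the 1st Tuesday of each month.
1st Tuesday of January 2035: 2035-01-02.
February 2035 — 1st Tuesday is 2035-02-06.
March 2035 — 1st Tuesday is 2035-03-06.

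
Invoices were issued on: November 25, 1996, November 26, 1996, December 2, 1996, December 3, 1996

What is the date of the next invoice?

December 9, 1996

The gap pattern 1, 6, 1 repeats every 2 events.
These are the Mondays and Tuesdays of each week.
The following Monday is December 9, 1996.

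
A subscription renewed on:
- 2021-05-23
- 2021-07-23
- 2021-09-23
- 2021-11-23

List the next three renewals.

2022-01-23, 2022-03-23, 2022-05-23

The day-of-month is always 23 (61, 62, 61 days between events).
So this recurs on the 23rd of every 2 months.
Next: January 2022 → 2022-01-23.
March 2022: 2022-03-23.
May 2022: 2022-05-23.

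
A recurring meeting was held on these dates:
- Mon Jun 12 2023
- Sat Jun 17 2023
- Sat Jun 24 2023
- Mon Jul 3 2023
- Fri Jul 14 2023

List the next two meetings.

The spacing grows by 2 each time: 5, 7, 9, 11 days.
Next gap: 13 days. Fri Jul 14 2023 + 13 days = Thu Jul 27 2023.
Next gap: 15 days. Thu Jul 27 2023 + 15 days = Fri Aug 11 2023.

Thu Jul 27 2023, Fri Aug 11 2023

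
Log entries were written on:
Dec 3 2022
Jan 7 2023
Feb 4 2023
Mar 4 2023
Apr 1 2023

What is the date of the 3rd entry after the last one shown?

These are Saturdays at 28- or 35-day spacing (35, 28, 28, 28).
The pattern: 1st Saturday of the month.
May 2023 — 1st Saturday is May 6 2023.
June 2023 — 1st Saturday is Jun 3 2023.
July 2023 — 1st Saturday is Jul 1 2023.

Jul 1 2023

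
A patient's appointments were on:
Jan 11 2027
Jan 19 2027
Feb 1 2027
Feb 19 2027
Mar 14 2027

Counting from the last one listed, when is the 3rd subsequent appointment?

Jun 21 2027

The spacing grows by 5 each time: 8, 13, 18, 23 days.
Next gap: 28 days. Mar 14 2027 + 28 days = Apr 11 2027.
Next gap: 33 days. Apr 11 2027 + 33 days = May 14 2027.
Next gap: 38 days. May 14 2027 + 38 days = Jun 21 2027.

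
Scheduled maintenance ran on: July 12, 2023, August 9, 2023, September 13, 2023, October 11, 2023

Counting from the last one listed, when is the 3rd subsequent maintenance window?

Gaps: 28, 35, 28 days — a mix of 28 and 35. Every date is a Wednesday.
Each is the 2nd Wednesday of its month.
November 2023 — 2nd Wednesday is November 8, 2023.
December 2023 — 2nd Wednesday is December 13, 2023.
2nd Wednesday of January 2024: January 10, 2024.

January 10, 2024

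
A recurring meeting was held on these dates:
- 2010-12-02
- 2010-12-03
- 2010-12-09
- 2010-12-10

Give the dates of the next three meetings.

2010-12-16, 2010-12-17, 2010-12-23

Gaps: 1, 6, 1 days — not constant, but cyclic with period 2.
The events fall on every Thursday and Friday.
Next Thursday: 2010-12-16.
Next Friday: 2010-12-17.
Next Thursday: 2010-12-23.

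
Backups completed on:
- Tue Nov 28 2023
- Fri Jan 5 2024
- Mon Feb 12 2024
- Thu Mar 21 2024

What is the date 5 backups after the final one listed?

Fri Sep 27 2024

The spacing is 38, 38, 38 days — always 38 days.
Thu Mar 21 2024 + 38 days = Sun Apr 28 2024.
Sun Apr 28 2024 + 38 days = Wed Jun 5 2024.
Wed Jun 5 2024 + 38 days = Sat Jul 13 2024.
Sat Jul 13 2024 + 38 days = Tue Aug 20 2024.
Tue Aug 20 2024 + 38 days = Fri Sep 27 2024.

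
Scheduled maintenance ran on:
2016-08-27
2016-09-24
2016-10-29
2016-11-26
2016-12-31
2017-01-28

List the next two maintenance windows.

All Saturdays; the gaps (28, 35, 28, 35, 28) vary with month length.
This is the last Saturday of each month.
Last Saturday of February 2017: 2017-02-25.
March 2017 ends with Saturday 2017-03-25.

2017-02-25, 2017-03-25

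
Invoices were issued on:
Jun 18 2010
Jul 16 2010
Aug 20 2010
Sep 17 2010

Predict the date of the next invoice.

Oct 15 2010

All dates are Fridays, 28, 35, 28 days apart.
Specifically, the 3rd Friday of each month.
October 2010 — 3rd Friday is Oct 15 2010.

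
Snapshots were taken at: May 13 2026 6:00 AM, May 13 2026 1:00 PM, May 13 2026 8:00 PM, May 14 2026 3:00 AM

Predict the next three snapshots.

Gaps: 7, 7, 7 hours — each event is 7 hours after the previous one.
May 14 2026 3:00 AM + 7 h = May 14 2026 10:00 AM.
May 14 2026 10:00 AM + 7 h = May 14 2026 5:00 PM.
May 14 2026 5:00 PM + 7 h = May 15 2026 12:00 AM.

May 14 2026 10:00 AM, May 14 2026 5:00 PM, May 15 2026 12:00 AM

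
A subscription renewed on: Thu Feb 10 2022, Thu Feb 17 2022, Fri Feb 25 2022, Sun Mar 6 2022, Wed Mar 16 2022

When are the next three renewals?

Gaps: 7, 8, 9, 10 days — each gap is 1 larger than the previous one.
Next gap: 11 days. Wed Mar 16 2022 + 11 days = Sun Mar 27 2022.
Next gap: 12 days. Sun Mar 27 2022 + 12 days = Fri Apr 8 2022.
Next gap: 13 days. Fri Apr 8 2022 + 13 days = Thu Apr 21 2022.

Sun Mar 27 2022, Fri Apr 8 2022, Thu Apr 21 2022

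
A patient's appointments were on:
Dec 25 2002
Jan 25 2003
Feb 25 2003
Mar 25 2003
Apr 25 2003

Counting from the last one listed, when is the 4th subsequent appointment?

The day-of-month is always 25 (31, 31, 28, 31 days between events).
So this recurs on the 25th of each month.
Next: May 2003 → May 25 2003.
Next: June 2003 → Jun 25 2003.
Next: July 2003 → Jul 25 2003.
August 2003: Aug 25 2003.

Aug 25 2003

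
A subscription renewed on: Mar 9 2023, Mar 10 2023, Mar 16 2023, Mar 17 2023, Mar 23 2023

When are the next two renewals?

Gaps: 1, 6, 1, 6 days — not constant, but cyclic with period 2.
The events fall on every Thursday and Friday.
The following Friday is Mar 24 2023.
Next Thursday: Mar 30 2023.

Mar 24 2023, Mar 30 2023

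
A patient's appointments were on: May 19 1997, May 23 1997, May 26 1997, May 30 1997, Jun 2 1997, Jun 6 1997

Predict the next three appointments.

Jun 9 1997, Jun 13 1997, Jun 16 1997

Every event lands on a Monday or Friday (gaps cycle 4, 3, 4, 3, 4).
So the schedule is: every Monday and Friday.
The following Monday is Jun 9 1997.
Next Friday: Jun 13 1997.
The following Monday is Jun 16 1997.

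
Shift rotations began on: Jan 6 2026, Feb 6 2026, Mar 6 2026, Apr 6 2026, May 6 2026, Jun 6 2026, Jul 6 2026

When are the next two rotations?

Aug 6 2026, Sep 6 2026

Gaps: 31, 28, 31, 30, 31, 30 days — not constant. Every event is on the 6th of the month.
Pattern: the 6th of each month.
August 2026: Aug 6 2026.
September 2026: Sep 6 2026.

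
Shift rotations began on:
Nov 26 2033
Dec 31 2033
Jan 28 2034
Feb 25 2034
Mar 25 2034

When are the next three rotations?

All Saturdays; the gaps (35, 28, 28, 28) vary with month length.
This is the last Saturday of each month.
April 2034 ends with Saturday Apr 29 2034.
May 2034 ends with Saturday May 27 2034.
June 2034 ends with Saturday Jun 24 2034.

Apr 29 2034, May 27 2034, Jun 24 2034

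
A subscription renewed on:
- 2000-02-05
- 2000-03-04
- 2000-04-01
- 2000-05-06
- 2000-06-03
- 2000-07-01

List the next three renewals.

All dates are Saturdays, 28, 28, 35, 28, 28 days apart.
Specifically, the 1st Saturday of each month.
August 2000 — 1st Saturday is 2000-08-05.
September 2000 — 1st Saturday is 2000-09-02.
1st Saturday of October 2000: 2000-10-07.

2000-08-05, 2000-09-02, 2000-10-07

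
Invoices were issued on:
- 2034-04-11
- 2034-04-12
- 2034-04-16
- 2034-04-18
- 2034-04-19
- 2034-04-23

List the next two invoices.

Every event lands on a Tuesday or Wednesday or Sunday (gaps cycle 1, 4, 2, 1, 4).
So the schedule is: every Tuesday, Wednesday and Sunday.
The following Tuesday is 2034-04-25.
Next Wednesday: 2034-04-26.

2034-04-25, 2034-04-26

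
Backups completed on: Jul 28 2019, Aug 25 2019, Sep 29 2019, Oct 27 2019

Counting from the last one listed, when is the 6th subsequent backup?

These are Sundays with 28, 35, 28-day gaps.
Each is the final Sunday of its month — Sep 29 2019 is past the 28th, so '4th Sunday' doesn't fit.
November 2019 ends with Sunday Nov 24 2019.
Last Sunday of December 2019: Dec 29 2019.
January 2020 ends with Sunday Jan 26 2020.
Last Sunday of February 2020: Feb 23 2020.
March 2020 ends with Sunday Mar 29 2020.
April 2020 ends with Sunday Apr 26 2020.

Apr 26 2020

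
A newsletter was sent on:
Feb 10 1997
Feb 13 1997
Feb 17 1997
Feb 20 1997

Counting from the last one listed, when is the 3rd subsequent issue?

Mar 3 1997

Gaps: 3, 4, 3 days — not constant, but cyclic with period 2.
The events fall on every Monday and Thursday.
Next Monday: Feb 24 1997.
The following Thursday is Feb 27 1997.
Next Monday: Mar 3 1997.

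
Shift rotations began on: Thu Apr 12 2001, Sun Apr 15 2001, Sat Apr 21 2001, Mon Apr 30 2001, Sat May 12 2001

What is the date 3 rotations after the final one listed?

Thu Jul 5 2001

The spacing grows by 3 each time: 3, 6, 9, 12 days.
Next gap: 15 days. Sat May 12 2001 + 15 days = Sun May 27 2001.
Next gap: 18 days. Sun May 27 2001 + 18 days = Thu Jun 14 2001.
Next gap: 21 days. Thu Jun 14 2001 + 21 days = Thu Jul 5 2001.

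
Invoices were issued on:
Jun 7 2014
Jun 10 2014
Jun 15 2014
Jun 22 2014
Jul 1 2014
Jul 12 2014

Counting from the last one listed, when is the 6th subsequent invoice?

Intervals are 3, 5, 7, 9, 11 days — an arithmetic progression with common difference 2.
Next gap: 13 days. Jul 12 2014 + 13 days = Jul 25 2014.
Next gap: 15 days. Jul 25 2014 + 15 days = Aug 9 2014.
Next gap: 17 days. Aug 9 2014 + 17 days = Aug 26 2014.
Next gap: 19 days. Aug 26 2014 + 19 days = Sep 14 2014.
Next gap: 21 days. Sep 14 2014 + 21 days = Oct 5 2014.
Next gap: 23 days. Oct 5 2014 + 23 days = Oct 28 2014.

Oct 28 2014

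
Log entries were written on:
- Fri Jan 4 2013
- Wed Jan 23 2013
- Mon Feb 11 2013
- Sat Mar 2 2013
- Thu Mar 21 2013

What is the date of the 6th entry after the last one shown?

Gaps between consecutive events: 19, 19, 19, 19 days — a constant 19-day interval.
Thu Mar 21 2013 + 19 days = Tue Apr 9 2013.
Tue Apr 9 2013 + 19 days = Sun Apr 28 2013.
Sun Apr 28 2013 + 19 days = Fri May 17 2013.
Fri May 17 2013 + 19 days = Wed Jun 5 2013.
Wed Jun 5 2013 + 19 days = Mon Jun 24 2013.
Mon Jun 24 2013 + 19 days = Sat Jul 13 2013.

Sat Jul 13 2013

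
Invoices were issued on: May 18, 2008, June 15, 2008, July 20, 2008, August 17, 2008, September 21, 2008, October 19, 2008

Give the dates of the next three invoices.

November 16, 2008; December 21, 2008; January 18, 2009

These are Sundays at 28- or 35-day spacing (28, 35, 28, 35, 28).
The pattern: 3rd Sunday of the month.
3rd Sunday of November 2008: November 16, 2008.
3rd Sunday of December 2008: December 21, 2008.
January 2009 — 3rd Sunday is January 18, 2009.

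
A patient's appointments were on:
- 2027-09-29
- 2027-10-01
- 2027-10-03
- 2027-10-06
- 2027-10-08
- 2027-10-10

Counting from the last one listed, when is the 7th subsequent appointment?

2027-10-27

The gap pattern 2, 2, 3, 2, 2 repeats every 3 events.
These are the Wednesdays, Fridays and Sundays of each week.
The following Wednesday is 2027-10-13.
The following Friday is 2027-10-15.
The following Sunday is 2027-10-17.
Next Wednesday: 2027-10-20.
Next Friday: 2027-10-22.
The following Sunday is 2027-10-24.
The following Wednesday is 2027-10-27.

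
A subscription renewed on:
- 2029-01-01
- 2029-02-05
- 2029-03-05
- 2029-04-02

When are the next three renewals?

2029-05-07, 2029-06-04, 2029-07-02

These are Mondays at 28- or 35-day spacing (35, 28, 28).
The pattern: 1st Monday of the month.
May 2029 — 1st Monday is 2029-05-07.
1st Monday of June 2029: 2029-06-04.
1st Monday of July 2029: 2029-07-02.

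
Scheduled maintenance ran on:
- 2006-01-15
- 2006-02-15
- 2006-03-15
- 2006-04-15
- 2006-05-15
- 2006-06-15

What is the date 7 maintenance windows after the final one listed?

The day-of-month is always 15 (31, 28, 31, 30, 31 days between events).
So this recurs on the 15th of each month.
July 2006: 2006-07-15.
Next: August 2006 → 2006-08-15.
September 2006: 2006-09-15.
October 2006: 2006-10-15.
November 2006: 2006-11-15.
Next: December 2006 → 2006-12-15.
Next: January 2007 → 2007-01-15.

2007-01-15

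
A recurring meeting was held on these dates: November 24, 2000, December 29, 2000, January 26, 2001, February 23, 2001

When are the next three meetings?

March 30, 2001; April 27, 2001; May 25, 2001

These are Fridays with 35, 28, 28-day gaps.
Each is the final Friday of its month — December 29, 2000 is past the 28th, so '4th Friday' doesn't fit.
Last Friday of March 2001: March 30, 2001.
April 2001 ends with Friday April 27, 2001.
May 2001 ends with Friday May 25, 2001.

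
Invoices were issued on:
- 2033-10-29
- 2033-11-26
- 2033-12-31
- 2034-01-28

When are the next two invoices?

2034-02-25, 2034-03-25

All Saturdays; the gaps (28, 35, 28) vary with month length.
This is the last Saturday of each month.
February 2034 ends with Saturday 2034-02-25.
March 2034 ends with Saturday 2034-03-25.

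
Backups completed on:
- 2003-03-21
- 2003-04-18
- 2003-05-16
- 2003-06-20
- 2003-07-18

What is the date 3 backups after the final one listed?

2003-10-17

All dates are Fridays, 28, 28, 35, 28 days apart.
Specifically, the 3rd Friday of each month.
August 2003 — 3rd Friday is 2003-08-15.
September 2003 — 3rd Friday is 2003-09-19.
October 2003 — 3rd Friday is 2003-10-17.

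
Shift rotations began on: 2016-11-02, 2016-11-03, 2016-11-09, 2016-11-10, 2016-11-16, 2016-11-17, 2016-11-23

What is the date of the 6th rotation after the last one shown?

2016-12-14

Gaps: 1, 6, 1, 6, 1, 6 days — not constant, but cyclic with period 2.
The events fall on every Wednesday and Thursday.
The following Thursday is 2016-11-24.
The following Wednesday is 2016-11-30.
The following Thursday is 2016-12-01.
The following Wednesday is 2016-12-07.
The following Thursday is 2016-12-08.
Next Wednesday: 2016-12-14.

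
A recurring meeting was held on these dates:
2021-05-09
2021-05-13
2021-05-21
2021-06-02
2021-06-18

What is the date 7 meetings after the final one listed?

Intervals are 4, 8, 12, 16 days — an arithmetic progression with common difference 4.
Next gap: 20 days. 2021-06-18 + 20 days = 2021-07-08.
Next gap: 24 days. 2021-07-08 + 24 days = 2021-08-01.
Next gap: 28 days. 2021-08-01 + 28 days = 2021-08-29.
Next gap: 32 days. 2021-08-29 + 32 days = 2021-09-30.
Next gap: 36 days. 2021-09-30 + 36 days = 2021-11-05.
Next gap: 40 days. 2021-11-05 + 40 days = 2021-12-15.
Next gap: 44 days. 2021-12-15 + 44 days = 2022-01-28.

2022-01-28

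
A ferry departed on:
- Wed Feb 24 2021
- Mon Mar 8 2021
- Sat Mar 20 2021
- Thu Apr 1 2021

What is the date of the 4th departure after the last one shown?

Wed May 19 2021

The spacing is 12, 12, 12 days — always 12 days.
Thu Apr 1 2021 + 12 days = Tue Apr 13 2021.
Tue Apr 13 2021 + 12 days = Sun Apr 25 2021.
Sun Apr 25 2021 + 12 days = Fri May 7 2021.
Fri May 7 2021 + 12 days = Wed May 19 2021.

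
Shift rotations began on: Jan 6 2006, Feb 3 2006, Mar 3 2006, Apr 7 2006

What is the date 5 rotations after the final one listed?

Sep 1 2006

All dates are Fridays, 28, 28, 35 days apart.
Specifically, the 1st Friday of each month.
May 2006 — 1st Friday is May 5 2006.
June 2006 — 1st Friday is Jun 2 2006.
1st Friday of July 2006: Jul 7 2006.
1st Friday of August 2006: Aug 4 2006.
1st Friday of September 2006: Sep 1 2006.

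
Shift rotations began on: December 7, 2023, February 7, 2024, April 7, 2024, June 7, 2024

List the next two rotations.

August 7, 2024; October 7, 2024

Gaps: 62, 60, 61 days — not constant. Every event is on the 7th of the month.
Pattern: the 7th of every 2 months.
August 2024: August 7, 2024.
October 2024: October 7, 2024.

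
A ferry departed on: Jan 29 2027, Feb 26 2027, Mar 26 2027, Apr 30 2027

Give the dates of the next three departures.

May 28 2027, Jun 25 2027, Jul 30 2027

Every date is a Friday; gaps 28, 28, 35 days.
Each is the last Friday of its month (at least one falls on the 29th or later, ruling out '4th Friday').
May 2027 ends with Friday May 28 2027.
June 2027 ends with Friday Jun 25 2027.
Last Friday of July 2027: Jul 30 2027.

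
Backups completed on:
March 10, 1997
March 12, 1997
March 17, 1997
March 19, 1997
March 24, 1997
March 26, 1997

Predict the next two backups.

March 31, 1997; April 2, 1997

Gaps: 2, 5, 2, 5, 2 days — not constant, but cyclic with period 2.
The events fall on every Monday and Wednesday.
Next Monday: March 31, 1997.
Next Wednesday: April 2, 1997.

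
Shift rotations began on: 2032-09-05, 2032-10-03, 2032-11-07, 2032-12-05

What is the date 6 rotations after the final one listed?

2033-06-05

These are Sundays at 28- or 35-day spacing (28, 35, 28).
The pattern: 1st Sunday of the month.
1st Sunday of January 2033: 2033-01-02.
February 2033 — 1st Sunday is 2033-02-06.
March 2033 — 1st Sunday is 2033-03-06.
April 2033 — 1st Sunday is 2033-04-03.
May 2033 — 1st Sunday is 2033-05-01.
1st Sunday of June 2033: 2033-06-05.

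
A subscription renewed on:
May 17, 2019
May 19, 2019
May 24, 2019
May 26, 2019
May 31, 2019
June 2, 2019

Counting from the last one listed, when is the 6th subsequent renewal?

June 23, 2019

The gap pattern 2, 5, 2, 5, 2 repeats every 2 events.
These are the Fridays and Sundays of each week.
The following Friday is June 7, 2019.
Next Sunday: June 9, 2019.
Next Friday: June 14, 2019.
The following Sunday is June 16, 2019.
The following Friday is June 21, 2019.
Next Sunday: June 23, 2019.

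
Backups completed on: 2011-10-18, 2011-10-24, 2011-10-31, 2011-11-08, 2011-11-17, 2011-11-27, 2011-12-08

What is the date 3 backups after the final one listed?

2012-01-16

The spacing grows by 1 each time: 6, 7, 8, 9, 10, 11 days.
Next gap: 12 days. 2011-12-08 + 12 days = 2011-12-20.
Next gap: 13 days. 2011-12-20 + 13 days = 2012-01-02.
Next gap: 14 days. 2012-01-02 + 14 days = 2012-01-16.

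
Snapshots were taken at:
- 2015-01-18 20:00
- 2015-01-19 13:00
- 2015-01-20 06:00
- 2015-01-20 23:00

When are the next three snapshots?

Spacing: 17, 17, 17 h — constant 17 h.
2015-01-20 23:00 + 17 h = 2015-01-21 16:00.
2015-01-21 16:00 + 17 h = 2015-01-22 09:00.
2015-01-22 09:00 + 17 h = 2015-01-23 02:00.

2015-01-21 16:00, 2015-01-22 09:00, 2015-01-23 02:00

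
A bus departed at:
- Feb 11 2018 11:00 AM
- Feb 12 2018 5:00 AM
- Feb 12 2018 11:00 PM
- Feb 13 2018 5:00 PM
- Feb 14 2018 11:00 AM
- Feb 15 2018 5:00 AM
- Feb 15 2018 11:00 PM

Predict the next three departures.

Gaps: 18, 18, 18, 18, 18, 18 hours — each event is 18 hours after the previous one.
Feb 15 2018 11:00 PM + 18 h = Feb 16 2018 5:00 PM.
Feb 16 2018 5:00 PM + 18 h = Feb 17 2018 11:00 AM.
Feb 17 2018 11:00 AM + 18 h = Feb 18 2018 5:00 AM.

Feb 16 2018 5:00 PM, Feb 17 2018 11:00 AM, Feb 18 2018 5:00 AM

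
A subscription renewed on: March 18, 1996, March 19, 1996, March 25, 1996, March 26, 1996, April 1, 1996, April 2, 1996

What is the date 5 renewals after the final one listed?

April 22, 1996

The gap pattern 1, 6, 1, 6, 1 repeats every 2 events.
These are the Mondays and Tuesdays of each week.
The following Monday is April 8, 1996.
Next Tuesday: April 9, 1996.
Next Monday: April 15, 1996.
The following Tuesday is April 16, 1996.
Next Monday: April 22, 1996.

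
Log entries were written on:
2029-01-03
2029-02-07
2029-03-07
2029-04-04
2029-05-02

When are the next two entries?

Gaps: 35, 28, 28, 28 days — a mix of 28 and 35. Every date is a Wednesday.
Each is the 1st Wednesday of its month.
1st Wednesday of June 2029: 2029-06-06.
July 2029 — 1st Wednesday is 2029-07-04.

2029-06-06, 2029-07-04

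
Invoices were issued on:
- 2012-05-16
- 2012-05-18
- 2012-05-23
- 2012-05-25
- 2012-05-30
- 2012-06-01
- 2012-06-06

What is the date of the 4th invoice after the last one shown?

Every event lands on a Wednesday or Friday (gaps cycle 2, 5, 2, 5, 2, 5).
So the schedule is: every Wednesday and Friday.
Next Friday: 2012-06-08.
The following Wednesday is 2012-06-13.
Next Friday: 2012-06-15.
Next Wednesday: 2012-06-20.

2012-06-20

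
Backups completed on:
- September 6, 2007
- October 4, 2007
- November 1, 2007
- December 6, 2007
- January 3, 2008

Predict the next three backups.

February 7, 2008; March 6, 2008; April 3, 2008

Gaps: 28, 28, 35, 28 days — a mix of 28 and 35. Every date is a Thursday.
Each is the 1st Thursday of its month.
1st Thursday of February 2008: February 7, 2008.
March 2008 — 1st Thursday is March 6, 2008.
April 2008 — 1st Thursday is April 3, 2008.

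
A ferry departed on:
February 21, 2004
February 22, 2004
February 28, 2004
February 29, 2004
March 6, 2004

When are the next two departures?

The gap pattern 1, 6, 1, 6 repeats every 2 events.
These are the Saturdays and Sundays of each week.
Next Sunday: March 7, 2004.
The following Saturday is March 13, 2004.

March 7, 2004; March 13, 2004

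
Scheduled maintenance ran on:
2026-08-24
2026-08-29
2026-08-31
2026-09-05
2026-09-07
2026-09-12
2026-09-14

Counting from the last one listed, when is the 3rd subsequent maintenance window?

2026-09-26

The gap pattern 5, 2, 5, 2, 5, 2 repeats every 2 events.
These are the Mondays and Saturdays of each week.
Next Saturday: 2026-09-19.
The following Monday is 2026-09-21.
Next Saturday: 2026-09-26.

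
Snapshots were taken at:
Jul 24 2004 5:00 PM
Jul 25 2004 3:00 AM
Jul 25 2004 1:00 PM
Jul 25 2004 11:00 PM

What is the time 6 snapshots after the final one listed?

Jul 28 2004 11:00 AM

Spacing: 10, 10, 10 h — constant 10 h.
Jul 25 2004 11:00 PM + 10 h = Jul 26 2004 9:00 AM.
Jul 26 2004 9:00 AM + 10 h = Jul 26 2004 7:00 PM.
Jul 26 2004 7:00 PM + 10 h = Jul 27 2004 5:00 AM.
Jul 27 2004 5:00 AM + 10 h = Jul 27 2004 3:00 PM.
Jul 27 2004 3:00 PM + 10 h = Jul 28 2004 1:00 AM.
Jul 28 2004 1:00 AM + 10 h = Jul 28 2004 11:00 AM.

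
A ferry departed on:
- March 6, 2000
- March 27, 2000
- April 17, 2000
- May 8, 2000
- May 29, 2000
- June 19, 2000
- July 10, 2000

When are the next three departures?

July 31, 2000; August 21, 2000; September 11, 2000

Gaps between consecutive events: 21, 21, 21, 21, 21, 21 days — a constant 21-day interval.
July 10, 2000 + 21 days = July 31, 2000.
July 31, 2000 + 21 days = August 21, 2000.
August 21, 2000 + 21 days = September 11, 2000.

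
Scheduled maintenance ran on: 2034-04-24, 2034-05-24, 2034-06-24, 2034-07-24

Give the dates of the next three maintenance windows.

2034-08-24, 2034-09-24, 2034-10-24

Each date is the 24th; the gaps (30, 31, 30) track the month lengths.
The rule is the 24th of each month.
August 2034: 2034-08-24.
September 2034: 2034-09-24.
October 2034: 2034-10-24.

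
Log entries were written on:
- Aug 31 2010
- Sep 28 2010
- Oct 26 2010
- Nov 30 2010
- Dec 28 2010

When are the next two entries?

Every date is a Tuesday; gaps 28, 28, 35, 28 days.
Each is the last Tuesday of its month (at least one falls on the 29th or later, ruling out '4th Tuesday').
January 2011 ends with Tuesday Jan 25 2011.
February 2011 ends with Tuesday Feb 22 2011.

Jan 25 2011, Feb 22 2011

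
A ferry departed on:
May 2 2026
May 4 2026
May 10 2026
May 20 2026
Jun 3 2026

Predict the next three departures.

The spacing grows by 4 each time: 2, 6, 10, 14 days.
Next gap: 18 days. Jun 3 2026 + 18 days = Jun 21 2026.
Next gap: 22 days. Jun 21 2026 + 22 days = Jul 13 2026.
Next gap: 26 days. Jul 13 2026 + 26 days = Aug 8 2026.

Jun 21 2026, Jul 13 2026, Aug 8 2026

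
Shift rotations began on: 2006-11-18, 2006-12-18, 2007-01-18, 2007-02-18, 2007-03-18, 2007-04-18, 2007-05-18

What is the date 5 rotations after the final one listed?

Each date is the 18th; the gaps (30, 31, 31, 28, 31, 30) track the month lengths.
The rule is the 18th of each month.
Next: June 2007 → 2007-06-18.
July 2007: 2007-07-18.
Next: August 2007 → 2007-08-18.
Next: September 2007 → 2007-09-18.
October 2007: 2007-10-18.

2007-10-18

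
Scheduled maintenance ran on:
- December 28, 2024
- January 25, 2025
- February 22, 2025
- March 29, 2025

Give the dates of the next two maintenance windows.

April 26, 2025; May 31, 2025

Every date is a Saturday; gaps 28, 28, 35 days.
Each is the last Saturday of its month (at least one falls on the 29th or later, ruling out '4th Saturday').
April 2025 ends with Saturday April 26, 2025.
May 2025 ends with Saturday May 31, 2025.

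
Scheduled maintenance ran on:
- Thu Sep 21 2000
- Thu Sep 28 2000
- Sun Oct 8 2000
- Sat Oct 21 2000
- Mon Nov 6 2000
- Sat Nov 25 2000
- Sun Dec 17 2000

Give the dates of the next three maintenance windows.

Thu Jan 11 2001, Thu Feb 8 2001, Sun Mar 11 2001

Intervals are 7, 10, 13, 16, 19, 22 days — an arithmetic progression with common difference 3.
Next gap: 25 days. Sun Dec 17 2000 + 25 days = Thu Jan 11 2001.
Next gap: 28 days. Thu Jan 11 2001 + 28 days = Thu Feb 8 2001.
Next gap: 31 days. Thu Feb 8 2001 + 31 days = Sun Mar 11 2001.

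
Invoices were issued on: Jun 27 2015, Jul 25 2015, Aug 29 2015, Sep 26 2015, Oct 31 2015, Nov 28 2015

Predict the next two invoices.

All Saturdays; the gaps (28, 35, 28, 35, 28) vary with month length.
This is the last Saturday of each month.
December 2015 ends with Saturday Dec 26 2015.
January 2016 ends with Saturday Jan 30 2016.

Dec 26 2015, Jan 30 2016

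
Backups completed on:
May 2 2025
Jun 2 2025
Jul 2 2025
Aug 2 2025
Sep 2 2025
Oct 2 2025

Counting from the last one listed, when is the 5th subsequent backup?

Gaps: 31, 30, 31, 31, 30 days — not constant. Every event is on the 2nd of the month.
Pattern: the 2nd of each month.
Next: November 2025 → Nov 2 2025.
Next: December 2025 → Dec 2 2025.
Next: January 2026 → Jan 2 2026.
Next: February 2026 → Feb 2 2026.
Next: March 2026 → Mar 2 2026.

Mar 2 2026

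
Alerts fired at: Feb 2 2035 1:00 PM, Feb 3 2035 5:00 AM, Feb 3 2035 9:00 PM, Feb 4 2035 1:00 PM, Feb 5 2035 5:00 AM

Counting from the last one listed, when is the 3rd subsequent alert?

Feb 7 2035 5:00 AM

Spacing: 16, 16, 16, 16 h — constant 16 h.
Feb 5 2035 5:00 AM + 16 h = Feb 5 2035 9:00 PM.
Feb 5 2035 9:00 PM + 16 h = Feb 6 2035 1:00 PM.
Feb 6 2035 1:00 PM + 16 h = Feb 7 2035 5:00 AM.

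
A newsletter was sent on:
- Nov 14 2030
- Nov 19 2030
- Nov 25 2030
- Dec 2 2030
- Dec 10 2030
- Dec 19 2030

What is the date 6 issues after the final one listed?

Gaps: 5, 6, 7, 8, 9 days — each gap is 1 larger than the previous one.
Next gap: 10 days. Dec 19 2030 + 10 days = Dec 29 2030.
Next gap: 11 days. Dec 29 2030 + 11 days = Jan 9 2031.
Next gap: 12 days. Jan 9 2031 + 12 days = Jan 21 2031.
Next gap: 13 days. Jan 21 2031 + 13 days = Feb 3 2031.
Next gap: 14 days. Feb 3 2031 + 14 days = Feb 17 2031.
Next gap: 15 days. Feb 17 2031 + 15 days = Mar 4 2031.

Mar 4 2031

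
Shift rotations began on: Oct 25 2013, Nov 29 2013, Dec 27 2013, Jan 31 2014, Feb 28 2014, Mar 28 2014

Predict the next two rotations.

Apr 25 2014, May 30 2014

All Fridays; the gaps (35, 28, 35, 28, 28) vary with month length.
This is the last Friday of each month.
Last Friday of April 2014: Apr 25 2014.
Last Friday of May 2014: May 30 2014.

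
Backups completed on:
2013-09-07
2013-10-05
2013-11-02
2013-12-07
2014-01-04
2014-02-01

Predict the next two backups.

Gaps: 28, 28, 35, 28, 28 days — a mix of 28 and 35. Every date is a Saturday.
Each is the 1st Saturday of its month.
March 2014 — 1st Saturday is 2014-03-01.
April 2014 — 1st Saturday is 2014-04-05.

2014-03-01, 2014-04-05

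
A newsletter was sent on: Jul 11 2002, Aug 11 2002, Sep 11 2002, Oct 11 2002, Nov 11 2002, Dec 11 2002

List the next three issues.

Jan 11 2003, Feb 11 2003, Mar 11 2003

Gaps: 31, 31, 30, 31, 30 days — not constant. Every event is on the 11th of the month.
Pattern: the 11th of each month.
Next: January 2003 → Jan 11 2003.
February 2003: Feb 11 2003.
March 2003: Mar 11 2003.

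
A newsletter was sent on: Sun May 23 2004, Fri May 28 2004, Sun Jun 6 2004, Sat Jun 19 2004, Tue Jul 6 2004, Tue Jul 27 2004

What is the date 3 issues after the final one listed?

Fri Oct 22 2004

Gaps: 5, 9, 13, 17, 21 days — each gap is 4 larger than the previous one.
Next gap: 25 days. Tue Jul 27 2004 + 25 days = Sat Aug 21 2004.
Next gap: 29 days. Sat Aug 21 2004 + 29 days = Sun Sep 19 2004.
Next gap: 33 days. Sun Sep 19 2004 + 33 days = Fri Oct 22 2004.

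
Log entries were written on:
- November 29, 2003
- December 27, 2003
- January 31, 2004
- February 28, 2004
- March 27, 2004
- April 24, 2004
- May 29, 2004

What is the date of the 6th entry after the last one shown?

November 27, 2004

All Saturdays; the gaps (28, 35, 28, 28, 28, 35) vary with month length.
This is the last Saturday of each month.
June 2004 ends with Saturday June 26, 2004.
Last Saturday of July 2004: July 31, 2004.
Last Saturday of August 2004: August 28, 2004.
September 2004 ends with Saturday September 25, 2004.
Last Saturday of October 2004: October 30, 2004.
November 2004 ends with Saturday November 27, 2004.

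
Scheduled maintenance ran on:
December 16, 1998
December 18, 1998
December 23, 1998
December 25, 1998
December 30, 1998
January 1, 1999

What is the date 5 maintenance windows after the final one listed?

Gaps: 2, 5, 2, 5, 2 days — not constant, but cyclic with period 2.
The events fall on every Wednesday and Friday.
Next Wednesday: January 6, 1999.
The following Friday is January 8, 1999.
The following Wednesday is January 13, 1999.
The following Friday is January 15, 1999.
The following Wednesday is January 20, 1999.

January 20, 1999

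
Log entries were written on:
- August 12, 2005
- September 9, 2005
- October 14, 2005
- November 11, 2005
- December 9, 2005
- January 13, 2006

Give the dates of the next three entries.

February 10, 2006; March 10, 2006; April 14, 2006

Gaps: 28, 35, 28, 28, 35 days — a mix of 28 and 35. Every date is a Friday.
Each is the 2nd Friday of its month.
2nd Friday of February 2006: February 10, 2006.
2nd Friday of March 2006: March 10, 2006.
2nd Friday of April 2006: April 14, 2006.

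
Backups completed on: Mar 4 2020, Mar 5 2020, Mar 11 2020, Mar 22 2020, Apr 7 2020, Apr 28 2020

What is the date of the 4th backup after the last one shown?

The spacing grows by 5 each time: 1, 6, 11, 16, 21 days.
Next gap: 26 days. Apr 28 2020 + 26 days = May 24 2020.
Next gap: 31 days. May 24 2020 + 31 days = Jun 24 2020.
Next gap: 36 days. Jun 24 2020 + 36 days = Jul 30 2020.
Next gap: 41 days. Jul 30 2020 + 41 days = Sep 9 2020.

Sep 9 2020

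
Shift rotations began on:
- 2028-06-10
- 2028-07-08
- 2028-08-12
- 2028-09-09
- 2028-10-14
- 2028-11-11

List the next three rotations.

2028-12-09, 2029-01-13, 2029-02-10

All dates are Saturdays, 28, 35, 28, 35, 28 days apart.
Specifically, the 2nd Saturday of each month.
2nd Saturday of December 2028: 2028-12-09.
January 2029 — 2nd Saturday is 2029-01-13.
2nd Saturday of February 2029: 2029-02-10.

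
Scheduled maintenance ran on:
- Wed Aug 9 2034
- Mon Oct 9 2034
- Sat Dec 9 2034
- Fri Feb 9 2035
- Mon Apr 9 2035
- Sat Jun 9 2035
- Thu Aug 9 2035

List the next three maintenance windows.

The day-of-month is always 9 (61, 61, 62, 59, 61, 61 days between events).
So this recurs on the 9th of every 2 months.
October 2035: Tue Oct 9 2035.
December 2035: Sun Dec 9 2035.
February 2036: Sat Feb 9 2036.

Tue Oct 9 2035, Sun Dec 9 2035, Sat Feb 9 2036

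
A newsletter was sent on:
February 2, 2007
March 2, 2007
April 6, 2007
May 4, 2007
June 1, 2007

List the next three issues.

These are Fridays at 28- or 35-day spacing (28, 35, 28, 28).
The pattern: 1st Friday of the month.
July 2007 — 1st Friday is July 6, 2007.
1st Friday of August 2007: August 3, 2007.
September 2007 — 1st Friday is September 7, 2007.

July 6, 2007; August 3, 2007; September 7, 2007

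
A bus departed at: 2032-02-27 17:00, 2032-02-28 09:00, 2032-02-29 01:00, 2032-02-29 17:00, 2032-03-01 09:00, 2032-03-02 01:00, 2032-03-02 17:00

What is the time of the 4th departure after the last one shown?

Spacing: 16, 16, 16, 16, 16, 16 h — constant 16 h.
2032-03-02 17:00 + 16 h = 2032-03-03 09:00.
2032-03-03 09:00 + 16 h = 2032-03-04 01:00.
2032-03-04 01:00 + 16 h = 2032-03-04 17:00.
2032-03-04 17:00 + 16 h = 2032-03-05 09:00.

2032-03-05 09:00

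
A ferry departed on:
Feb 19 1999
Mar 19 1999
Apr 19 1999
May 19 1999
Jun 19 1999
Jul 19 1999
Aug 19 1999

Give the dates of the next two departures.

Sep 19 1999, Oct 19 1999

Each date is the 19th; the gaps (28, 31, 30, 31, 30, 31) track the month lengths.
The rule is the 19th of each month.
September 1999: Sep 19 1999.
October 1999: Oct 19 1999.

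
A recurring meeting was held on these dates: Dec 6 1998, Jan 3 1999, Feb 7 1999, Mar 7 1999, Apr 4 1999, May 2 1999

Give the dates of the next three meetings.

These are Sundays at 28- or 35-day spacing (28, 35, 28, 28, 28).
The pattern: 1st Sunday of the month.
1st Sunday of June 1999: Jun 6 1999.
July 1999 — 1st Sunday is Jul 4 1999.
August 1999 — 1st Sunday is Aug 1 1999.

Jun 6 1999, Jul 4 1999, Aug 1 1999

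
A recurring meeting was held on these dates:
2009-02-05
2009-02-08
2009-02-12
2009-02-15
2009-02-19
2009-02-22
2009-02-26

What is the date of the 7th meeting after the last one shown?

Every event lands on a Thursday or Sunday (gaps cycle 3, 4, 3, 4, 3, 4).
So the schedule is: every Thursday and Sunday.
The following Sunday is 2009-03-01.
The following Thursday is 2009-03-05.
Next Sunday: 2009-03-08.
The following Thursday is 2009-03-12.
Next Sunday: 2009-03-15.
The following Thursday is 2009-03-19.
The following Sunday is 2009-03-22.

2009-03-22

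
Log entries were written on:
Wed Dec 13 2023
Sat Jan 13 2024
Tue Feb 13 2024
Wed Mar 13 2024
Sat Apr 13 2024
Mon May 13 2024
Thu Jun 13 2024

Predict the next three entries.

Gaps: 31, 31, 29, 31, 30, 31 days — not constant. Every event is on the 13th of the month.
Pattern: the 13th of each month.
Next: July 2024 → Sat Jul 13 2024.
Next: August 2024 → Tue Aug 13 2024.
Next: September 2024 → Fri Sep 13 2024.

Sat Jul 13 2024, Tue Aug 13 2024, Fri Sep 13 2024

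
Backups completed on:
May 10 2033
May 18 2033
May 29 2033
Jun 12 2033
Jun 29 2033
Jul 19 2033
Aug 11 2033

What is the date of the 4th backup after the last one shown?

Dec 11 2033

Gaps: 8, 11, 14, 17, 20, 23 days — each gap is 3 larger than the previous one.
Next gap: 26 days. Aug 11 2033 + 26 days = Sep 6 2033.
Next gap: 29 days. Sep 6 2033 + 29 days = Oct 5 2033.
Next gap: 32 days. Oct 5 2033 + 32 days = Nov 6 2033.
Next gap: 35 days. Nov 6 2033 + 35 days = Dec 11 2033.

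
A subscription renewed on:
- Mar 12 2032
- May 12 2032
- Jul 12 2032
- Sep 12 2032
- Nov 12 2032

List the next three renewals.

The day-of-month is always 12 (61, 61, 62, 61 days between events).
So this recurs on the 12th of every 2 months.
Next: January 2033 → Jan 12 2033.
Next: March 2033 → Mar 12 2033.
May 2033: May 12 2033.

Jan 12 2033, Mar 12 2033, May 12 2033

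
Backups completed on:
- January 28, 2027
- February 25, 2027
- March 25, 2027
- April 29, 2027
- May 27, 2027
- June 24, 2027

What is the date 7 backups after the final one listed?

January 27, 2028

These are Thursdays with 28, 28, 35, 28, 28-day gaps.
Each is the final Thursday of its month — April 29, 2027 is past the 28th, so '4th Thursday' doesn't fit.
July 2027 ends with Thursday July 29, 2027.
August 2027 ends with Thursday August 26, 2027.
September 2027 ends with Thursday September 30, 2027.
Last Thursday of October 2027: October 28, 2027.
November 2027 ends with Thursday November 25, 2027.
December 2027 ends with Thursday December 30, 2027.
Last Thursday of January 2028: January 27, 2028.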